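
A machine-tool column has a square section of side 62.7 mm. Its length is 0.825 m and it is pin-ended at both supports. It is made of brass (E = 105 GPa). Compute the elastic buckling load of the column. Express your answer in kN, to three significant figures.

I = a⁴/12 = 62.7⁴/12 = 1.288×10^6 mm⁴
I = 1.288×10^6 mm⁴ = 1.288×10^-6 m⁴
Effective length L_e = K·L = 1 × 0.825 = 0.8250 m
P_cr = π²EI / L_e² = π² × 105×10⁹ × 1.288×10^-6 / 0.8250² = 1.961×10^6 N

P_cr ≈ 1960 kN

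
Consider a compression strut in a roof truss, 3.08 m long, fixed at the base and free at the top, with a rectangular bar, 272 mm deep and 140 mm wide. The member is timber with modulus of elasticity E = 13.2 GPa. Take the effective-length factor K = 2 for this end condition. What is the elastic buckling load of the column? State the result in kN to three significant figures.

P_cr ≈ 214 kN

Buckling occurs about the weak axis: I_min = h·b³/12 with b = 140 mm (the shorter side).
I_min = 272×140³/12 = 6.220×10^7 mm⁴
I = 6.220×10^7 mm⁴ = 6.220×10^-5 m⁴
Effective length L_e = K·L = 2 × 3.08 = 6.160 m
P_cr = π²EI / L_e² = π² × 13.2×10⁹ × 6.220×10^-5 / 6.160² = 2.135×10^5 N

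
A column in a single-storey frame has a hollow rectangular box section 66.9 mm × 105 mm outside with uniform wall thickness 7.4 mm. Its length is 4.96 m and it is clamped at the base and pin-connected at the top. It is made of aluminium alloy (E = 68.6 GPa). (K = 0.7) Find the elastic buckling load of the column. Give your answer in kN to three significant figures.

P_cr ≈ 87.4 kN

Inner dimensions: h_i = 105 − 2×7.4 = 90.20 mm, b_i = 66.9 − 2×7.4 = 52.10 mm
Weak-axis I_min = (h_o·b_o³ − h_i·b_i³)/12 with b_o = 66.9, b_i = 52.10 mm (shorter outer/inner sides).
I_min = (105×66.9³ − 90.20×52.10³)/12 = 1.557×10^6 mm⁴
I = 1.557×10^6 mm⁴ = 1.557×10^-6 m⁴
Effective length L_e = K·L = 0.7 × 4.96 = 3.472 m
P_cr = π²EI / L_e² = π² × 68.6×10⁹ × 1.557×10^-6 / 3.472² = 8.744×10^4 N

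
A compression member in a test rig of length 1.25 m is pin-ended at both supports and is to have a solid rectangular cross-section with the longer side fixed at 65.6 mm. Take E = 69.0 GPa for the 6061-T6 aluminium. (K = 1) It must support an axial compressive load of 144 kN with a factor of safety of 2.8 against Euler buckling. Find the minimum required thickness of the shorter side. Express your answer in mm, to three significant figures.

b ≈ 55.3 mm

Required P_cr = n·P = 2.8 × 144 = 403.2 kN
L_e = K·L = 1 × 1.25 = 1.250 m
Required I = P_cr·L_e²/(π²E) = 4.032×10^5 × 1.250² / (π² × 6.90×10^10) = 9.251×10^-7 m⁴
I_req = 9.251×10^5 mm⁴
Rectangle, weak axis: I_min = h·b³/12 with h = 65.6 mm fixed  ⇒  b = (12I/h)^(1/3) = 55.3 mm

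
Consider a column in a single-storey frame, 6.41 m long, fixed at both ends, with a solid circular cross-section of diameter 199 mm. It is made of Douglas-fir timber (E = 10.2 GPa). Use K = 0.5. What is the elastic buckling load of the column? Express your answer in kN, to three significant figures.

I = πd⁴/64 = π×199⁴/64 = 7.698×10^7 mm⁴
I = 7.698×10^7 mm⁴ = 7.698×10^-5 m⁴
Effective length L_e = K·L = 0.5 × 6.41 = 3.205 m
P_cr = π²EI / L_e² = π² × 10.2×10⁹ × 7.698×10^-5 / 3.205² = 7.544×10^5 N

P_cr ≈ 754 kN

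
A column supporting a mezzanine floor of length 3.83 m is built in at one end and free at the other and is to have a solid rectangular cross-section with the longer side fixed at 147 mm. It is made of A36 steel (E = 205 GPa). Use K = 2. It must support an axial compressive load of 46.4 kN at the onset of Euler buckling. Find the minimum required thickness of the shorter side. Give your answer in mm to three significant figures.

L_e = K·L = 2 × 3.83 = 7.660 m
Required I = P_cr·L_e²/(π²E) = 4.640×10^4 × 7.660² / (π² × 2.05×10^11) = 1.346×10^-6 m⁴
I_req = 1.346×10^6 mm⁴
Rectangle, weak axis: I_min = h·b³/12 with h = 147 mm fixed  ⇒  b = (12I/h)^(1/3) = 47.9 mm

b ≈ 47.9 mm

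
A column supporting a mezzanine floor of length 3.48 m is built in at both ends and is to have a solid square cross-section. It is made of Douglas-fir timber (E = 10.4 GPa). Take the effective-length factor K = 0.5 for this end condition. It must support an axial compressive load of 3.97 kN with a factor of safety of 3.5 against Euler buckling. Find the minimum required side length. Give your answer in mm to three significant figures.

Required P_cr = n·P = 3.5 × 3.97 = 13.90 kN
L_e = K·L = 0.5 × 3.48 = 1.740 m
Required I = P_cr·L_e²/(π²E) = 1.389×10^4 × 1.740² / (π² × 1.04×10^10) = 4.098×10^-7 m⁴
I_req = 4.098×10^5 mm⁴
Solid square: I = a⁴/12  ⇒  a = (12I)^(1/4) = (12×4.098×10^5)^(1/4) = 47.1 mm

a ≈ 47.1 mm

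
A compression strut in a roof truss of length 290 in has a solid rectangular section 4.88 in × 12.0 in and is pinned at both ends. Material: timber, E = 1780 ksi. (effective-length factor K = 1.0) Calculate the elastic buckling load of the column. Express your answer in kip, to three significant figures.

Buckling occurs about the weak axis: I_min = h·b³/12 with b = 4.88 in (the shorter side).
I_min = 12.0×4.88³/12 = 116.2 in⁴
Effective length L_e = K·L = 1 × 290 = 290.0 in
P_cr = π²EI / L_e² = π² × 1780×10³ × 116.2 / 290.0² = 2.428×10^4 lb

P_cr ≈ 24.3 kip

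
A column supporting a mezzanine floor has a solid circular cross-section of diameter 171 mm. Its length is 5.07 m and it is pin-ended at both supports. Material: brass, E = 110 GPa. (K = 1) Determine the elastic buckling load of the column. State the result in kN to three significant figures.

I = πd⁴/64 = π×171⁴/64 = 4.197×10^7 mm⁴
I = 4.197×10^7 mm⁴ = 4.197×10^-5 m⁴
Effective length L_e = K·L = 1 × 5.07 = 5.070 m
P_cr = π²EI / L_e² = π² × 110×10⁹ × 4.197×10^-5 / 5.070² = 1.773×10^6 N

P_cr ≈ 1770 kN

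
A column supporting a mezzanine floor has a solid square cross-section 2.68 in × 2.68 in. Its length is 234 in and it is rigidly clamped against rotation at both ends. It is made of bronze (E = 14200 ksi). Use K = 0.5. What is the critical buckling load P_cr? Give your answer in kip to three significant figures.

P_cr ≈ 44.0 kip

I = a⁴/12 = 2.68⁴/12 = 4.299 in⁴
Effective length L_e = K·L = 0.5 × 234 = 117.0 in
P_cr = π²EI / L_e² = π² × 14200×10³ × 4.299 / 117.0² = 4.401×10^4 lb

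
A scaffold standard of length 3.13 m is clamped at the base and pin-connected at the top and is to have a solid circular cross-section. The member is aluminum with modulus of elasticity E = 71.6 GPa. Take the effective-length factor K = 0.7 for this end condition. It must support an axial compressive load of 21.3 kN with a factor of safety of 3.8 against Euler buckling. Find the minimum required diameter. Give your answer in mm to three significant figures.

d ≈ 57.9 mm

Required P_cr = n·P = 3.8 × 21.3 = 80.94 kN
L_e = K·L = 0.7 × 3.13 = 2.191 m
Required I = P_cr·L_e²/(π²E) = 8.094×10^4 × 2.191² / (π² × 7.16×10^10) = 5.498×10^-7 m⁴
I_req = 5.498×10^5 mm⁴
Solid circle: I = πd⁴/64  ⇒  d = (64I/π)^(1/4) = (64×5.498×10^5/π)^(1/4) = 57.9 mm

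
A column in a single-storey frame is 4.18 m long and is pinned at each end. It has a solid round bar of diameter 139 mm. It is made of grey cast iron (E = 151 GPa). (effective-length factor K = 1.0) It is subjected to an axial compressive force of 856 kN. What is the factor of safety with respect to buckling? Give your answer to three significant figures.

n ≈ 1.83

I = πd⁴/64 = π×139⁴/64 = 1.832×10^7 mm⁴
I = 1.832×10^7 mm⁴ = 1.832×10^-5 m⁴
Effective length L_e = K·L = 1 × 4.18 = 4.180 m
P_cr = π²EI / L_e² = π² × 151×10⁹ × 1.832×10^-5 / 4.180² = 1.563×10^6 N
Factor of safety n = P_cr / P = 1563.0 / 856 = 1.83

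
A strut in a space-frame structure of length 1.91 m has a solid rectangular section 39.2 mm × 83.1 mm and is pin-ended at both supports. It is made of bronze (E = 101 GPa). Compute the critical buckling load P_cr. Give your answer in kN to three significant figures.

Buckling occurs about the weak axis: I_min = h·b³/12 with b = 39.2 mm (the shorter side).
I_min = 83.1×39.2³/12 = 4.171×10^5 mm⁴
I = 4.171×10^5 mm⁴ = 4.171×10^-7 m⁴
Effective length L_e = K·L = 1 × 1.91 = 1.910 m
P_cr = π²EI / L_e² = π² × 101×10⁹ × 4.171×10^-7 / 1.910² = 1.140×10^5 N

P_cr ≈ 114 kN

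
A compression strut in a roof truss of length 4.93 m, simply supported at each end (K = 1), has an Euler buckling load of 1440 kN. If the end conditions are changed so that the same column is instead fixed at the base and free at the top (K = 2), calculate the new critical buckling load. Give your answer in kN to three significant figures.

P_cr ∝ 1/K², so P_cr,new = P_cr,old × (K_old/K_new)² = 1440 × (1/2)²
= 1440 × 0.2500 = 360 kN

P_cr ≈ 360 kN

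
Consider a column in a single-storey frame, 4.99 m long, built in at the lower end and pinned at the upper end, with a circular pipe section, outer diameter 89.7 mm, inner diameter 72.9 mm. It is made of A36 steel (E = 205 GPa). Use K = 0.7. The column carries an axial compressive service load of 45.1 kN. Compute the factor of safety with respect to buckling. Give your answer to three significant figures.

n ≈ 6.59

d_o = 89.7 mm, d_i = 72.9 mm
I = π(d_o⁴ − d_i⁴)/64 = π(89.7⁴ − 72.90⁴)/64 = 1.792×10^6 mm⁴
I = 1.792×10^6 mm⁴ = 1.792×10^-6 m⁴
Effective length L_e = K·L = 0.7 × 4.99 = 3.493 m
P_cr = π²EI / L_e² = π² × 205×10⁹ × 1.792×10^-6 / 3.493² = 2.971×10^5 N
Factor of safety n = P_cr / P = 297.08 / 45.1 = 6.59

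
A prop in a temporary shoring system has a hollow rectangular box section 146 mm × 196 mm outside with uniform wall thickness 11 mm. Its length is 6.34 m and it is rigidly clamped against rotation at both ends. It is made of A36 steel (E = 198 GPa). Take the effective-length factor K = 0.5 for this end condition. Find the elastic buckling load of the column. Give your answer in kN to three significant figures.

P_cr ≈ 4510 kN

Inner dimensions: h_i = 196 − 2×11 = 174.0 mm, b_i = 146 − 2×11 = 124.0 mm
Weak-axis I_min = (h_o·b_o³ − h_i·b_i³)/12 with b_o = 146, b_i = 124.0 mm (shorter outer/inner sides).
I_min = (196×146³ − 174.0×124.0³)/12 = 2.319×10^7 mm⁴
I = 2.319×10^7 mm⁴ = 2.319×10^-5 m⁴
Effective length L_e = K·L = 0.5 × 6.34 = 3.170 m
P_cr = π²EI / L_e² = π² × 198×10⁹ × 2.319×10^-5 / 3.170² = 4.509×10^6 N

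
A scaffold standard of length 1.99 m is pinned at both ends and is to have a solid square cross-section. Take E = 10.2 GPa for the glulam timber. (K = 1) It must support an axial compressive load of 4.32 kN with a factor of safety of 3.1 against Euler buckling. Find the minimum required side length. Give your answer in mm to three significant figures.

Required P_cr = n·P = 3.1 × 4.32 = 13.39 kN
L_e = K·L = 1 × 1.99 = 1.990 m
Required I = P_cr·L_e²/(π²E) = 1.339×10^4 × 1.990² / (π² × 1.02×10^10) = 5.268×10^-7 m⁴
I_req = 5.268×10^5 mm⁴
Solid square: I = a⁴/12  ⇒  a = (12I)^(1/4) = (12×5.268×10^5)^(1/4) = 50.1 mm

a ≈ 50.1 mm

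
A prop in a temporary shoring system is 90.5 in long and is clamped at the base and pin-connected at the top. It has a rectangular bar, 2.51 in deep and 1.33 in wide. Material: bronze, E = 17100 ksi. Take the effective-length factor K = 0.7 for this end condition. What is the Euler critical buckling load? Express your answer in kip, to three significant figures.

Buckling occurs about the weak axis: I_min = h·b³/12 with b = 1.33 in (the shorter side).
I_min = 2.51×1.33³/12 = 0.4921 in⁴
Effective length L_e = K·L = 0.7 × 90.5 = 63.35 in
P_cr = π²EI / L_e² = π² × 17100×10³ × 0.4921 / 63.35² = 2.069×10^4 lb

P_cr ≈ 20.7 kip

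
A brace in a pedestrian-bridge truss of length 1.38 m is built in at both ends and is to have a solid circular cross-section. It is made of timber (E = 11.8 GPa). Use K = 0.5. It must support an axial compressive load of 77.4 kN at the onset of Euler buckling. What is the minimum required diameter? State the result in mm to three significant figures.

L_e = K·L = 0.5 × 1.38 = 0.6900 m
Required I = P_cr·L_e²/(π²E) = 7.740×10^4 × 0.6900² / (π² × 1.18×10^10) = 3.164×10^-7 m⁴
I_req = 3.164×10^5 mm⁴
Solid circle: I = πd⁴/64  ⇒  d = (64I/π)^(1/4) = (64×3.164×10^5/π)^(1/4) = 50.4 mm

d ≈ 50.4 mm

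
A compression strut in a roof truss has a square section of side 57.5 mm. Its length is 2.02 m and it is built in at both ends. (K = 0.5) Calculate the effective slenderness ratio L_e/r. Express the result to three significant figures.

I = a⁴/12 = 57.5⁴/12 = 9.109×10^5 mm⁴
A = 3.306×10^3 mm²;  r_min = √(I/A) = √(9.109×10^5/3.306×10^3) = 16.60 mm
L_e = K·L = 0.5 × 2.02 m = 1.010 m = 1010.0 mm
λ = L_e / r_min = 1010.0 / 16.60 = 60.8

λ ≈ 60.8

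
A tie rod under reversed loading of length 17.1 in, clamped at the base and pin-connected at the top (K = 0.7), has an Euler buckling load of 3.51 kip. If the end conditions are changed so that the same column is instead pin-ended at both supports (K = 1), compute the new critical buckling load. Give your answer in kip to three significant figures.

P_cr ≈ 1.72 kip

P_cr ∝ 1/K², so P_cr,new = P_cr,old × (K_old/K_new)² = 3.51 × (0.7/1)²
= 3.51 × 0.4900 = 1.72 kip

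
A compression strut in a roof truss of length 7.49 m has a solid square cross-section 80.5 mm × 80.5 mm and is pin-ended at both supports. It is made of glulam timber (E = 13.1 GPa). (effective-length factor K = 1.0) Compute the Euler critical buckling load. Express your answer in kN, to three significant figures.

P_cr ≈ 8.07 kN

I = a⁴/12 = 80.5⁴/12 = 3.499×10^6 mm⁴
I = 3.499×10^6 mm⁴ = 3.499×10^-6 m⁴
Effective length L_e = K·L = 1 × 7.49 = 7.490 m
P_cr = π²EI / L_e² = π² × 13.1×10⁹ × 3.499×10^-6 / 7.490² = 8.065×10^3 N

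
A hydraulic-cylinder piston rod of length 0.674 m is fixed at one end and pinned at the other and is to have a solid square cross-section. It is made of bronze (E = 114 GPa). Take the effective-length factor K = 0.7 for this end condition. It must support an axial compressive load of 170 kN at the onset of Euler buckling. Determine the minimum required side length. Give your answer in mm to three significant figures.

a ≈ 25.2 mm

L_e = K·L = 0.7 × 0.674 = 0.4718 m
Required I = P_cr·L_e²/(π²E) = 1.700×10^5 × 0.4718² / (π² × 1.14×10^11) = 3.363×10^-8 m⁴
I_req = 3.363×10^4 mm⁴
Solid square: I = a⁴/12  ⇒  a = (12I)^(1/4) = (12×3.363×10^4)^(1/4) = 25.2 mm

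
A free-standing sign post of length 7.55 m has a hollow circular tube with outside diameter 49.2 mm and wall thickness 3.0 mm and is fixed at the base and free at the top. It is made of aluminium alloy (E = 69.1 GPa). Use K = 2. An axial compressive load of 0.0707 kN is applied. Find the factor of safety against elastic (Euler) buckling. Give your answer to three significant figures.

Inner diameter d_i = 49.2 − 2×3.0 = 43.20 mm
I = π(d_o⁴ − d_i⁴)/64 = π(49.2⁴ − 43.20⁴)/64 = 1.167×10^5 mm⁴
I = 1.167×10^5 mm⁴ = 1.167×10^-7 m⁴
Effective length L_e = K·L = 2 × 7.55 = 15.10 m
P_cr = π²EI / L_e² = π² × 69.1×10⁹ × 1.167×10^-7 / 15.10² = 348.9 N
Factor of safety n = P_cr / P = 0.34895 / 0.0707 = 4.94

n ≈ 4.94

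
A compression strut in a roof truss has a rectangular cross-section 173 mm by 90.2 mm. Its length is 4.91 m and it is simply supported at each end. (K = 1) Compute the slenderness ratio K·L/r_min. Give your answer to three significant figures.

λ ≈ 189

For a rectangle r_min = b/√12 = 90.2/√12 = 26.04 mm
L_e = K·L = 1 × 4.91 m = 4.910 m = 4910.0 mm
λ = L_e / r_min = 4910.0 / 26.04 = 189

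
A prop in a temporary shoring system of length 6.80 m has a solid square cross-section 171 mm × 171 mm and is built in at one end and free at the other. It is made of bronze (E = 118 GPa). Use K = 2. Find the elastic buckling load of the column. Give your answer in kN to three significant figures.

I = a⁴/12 = 171⁴/12 = 7.125×10^7 mm⁴
I = 7.125×10^7 mm⁴ = 7.125×10^-5 m⁴
Effective length L_e = K·L = 2 × 6.80 = 13.60 m
P_cr = π²EI / L_e² = π² × 118×10⁹ × 7.125×10^-5 / 13.60² = 4.486×10^5 N

P_cr ≈ 449 kN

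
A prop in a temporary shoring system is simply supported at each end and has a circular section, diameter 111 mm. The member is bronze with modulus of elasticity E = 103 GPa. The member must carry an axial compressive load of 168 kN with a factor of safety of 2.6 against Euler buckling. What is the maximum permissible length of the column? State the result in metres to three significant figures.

L_max ≈ 4.16 m

I = πd⁴/64 = π×111⁴/64 = 7.452×10^6 mm⁴
I = 7.452×10^-6 m⁴
Required critical load P_cr = n·P = 2.6 × 168 = 436.8 kN = 4.368×10^5 N
From P_cr = π²EI/(K·L)²:  L = (1/K)·√(π²EI/P_cr) = (1/1)·√(π²×1.03×10^11×7.452×10^-6/4.368×10^5)
L = 4.16 m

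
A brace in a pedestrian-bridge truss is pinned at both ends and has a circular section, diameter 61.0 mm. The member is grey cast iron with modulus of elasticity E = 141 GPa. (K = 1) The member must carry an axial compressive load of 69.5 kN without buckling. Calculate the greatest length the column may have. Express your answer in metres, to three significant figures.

I = πd⁴/64 = π×61.0⁴/64 = 6.797×10^5 mm⁴
I = 6.797×10^-7 m⁴
At the buckling limit P_cr = P = 6.950×10^4 N
From P_cr = π²EI/(K·L)²:  L = (1/K)·√(π²EI/P_cr) = (1/1)·√(π²×1.41×10^11×6.797×10^-7/6.950×10^4)
L = 3.69 m

L_max ≈ 3.69 m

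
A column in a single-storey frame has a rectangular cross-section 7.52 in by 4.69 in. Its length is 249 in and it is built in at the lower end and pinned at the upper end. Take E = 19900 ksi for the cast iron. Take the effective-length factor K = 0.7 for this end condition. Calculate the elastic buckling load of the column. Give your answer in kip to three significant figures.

Buckling occurs about the weak axis: I_min = h·b³/12 with b = 4.69 in (the shorter side).
I_min = 7.52×4.69³/12 = 64.65 in⁴
Effective length L_e = K·L = 0.7 × 249 = 174.3 in
P_cr = π²EI / L_e² = π² × 19900×10³ × 64.65 / 174.3² = 4.179×10^5 lb

P_cr ≈ 418 kip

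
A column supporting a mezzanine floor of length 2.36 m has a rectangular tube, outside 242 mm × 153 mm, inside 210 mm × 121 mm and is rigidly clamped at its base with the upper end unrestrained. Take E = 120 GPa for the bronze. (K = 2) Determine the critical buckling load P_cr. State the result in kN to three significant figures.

Weak-axis I_min = (h_o·b_o³ − h_i·b_i³)/12 with b_o = 153, b_i = 121.0 mm (shorter outer/inner sides).
I_min = (242×153³ − 210.0×121.0³)/12 = 4.123×10^7 mm⁴
I = 4.123×10^7 mm⁴ = 4.123×10^-5 m⁴
Effective length L_e = K·L = 2 × 2.36 = 4.720 m
P_cr = π²EI / L_e² = π² × 120×10⁹ × 4.123×10^-5 / 4.720² = 2.192×10^6 N

P_cr ≈ 2190 kN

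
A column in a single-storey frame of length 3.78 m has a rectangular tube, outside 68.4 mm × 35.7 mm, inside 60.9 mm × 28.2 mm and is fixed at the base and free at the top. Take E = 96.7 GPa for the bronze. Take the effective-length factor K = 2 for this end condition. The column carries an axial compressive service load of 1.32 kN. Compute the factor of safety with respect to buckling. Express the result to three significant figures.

n ≈ 1.84

Weak-axis I_min = (h_o·b_o³ − h_i·b_i³)/12 with b_o = 35.7, b_i = 28.20 mm (shorter outer/inner sides).
I_min = (68.4×35.7³ − 60.90×28.20³)/12 = 1.455×10^5 mm⁴
I = 1.455×10^5 mm⁴ = 1.455×10^-7 m⁴
Effective length L_e = K·L = 2 × 3.78 = 7.560 m
P_cr = π²EI / L_e² = π² × 96.7×10⁹ × 1.455×10^-7 / 7.560² = 2.430×10^3 N
Factor of safety n = P_cr / P = 2.4302 / 1.32 = 1.84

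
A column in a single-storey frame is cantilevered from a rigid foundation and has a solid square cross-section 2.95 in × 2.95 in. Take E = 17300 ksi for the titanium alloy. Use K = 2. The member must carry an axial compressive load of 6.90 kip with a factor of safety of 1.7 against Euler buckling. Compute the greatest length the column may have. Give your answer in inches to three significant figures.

L_max ≈ 152 in

I = a⁴/12 = 2.95⁴/12 = 6.311 in⁴
Required critical load P_cr = n·P = 1.7 × 6.90 = 11.73 kip = 1.173×10^4 lb
From P_cr = π²EI/(K·L)²:  L = (1/K)·√(π²EI/P_cr) = (1/2)·√(π²×1.73×10^7×6.311/1.173×10^4)
L = 152 in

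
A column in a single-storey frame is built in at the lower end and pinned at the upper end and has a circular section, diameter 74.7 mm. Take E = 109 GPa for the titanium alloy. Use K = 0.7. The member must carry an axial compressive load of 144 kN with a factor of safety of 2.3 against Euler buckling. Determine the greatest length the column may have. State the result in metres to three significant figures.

I = πd⁴/64 = π×74.7⁴/64 = 1.528×10^6 mm⁴
I = 1.528×10^-6 m⁴
Required critical load P_cr = n·P = 2.3 × 144 = 331.2 kN = 3.312×10^5 N
From P_cr = π²EI/(K·L)²:  L = (1/K)·√(π²EI/P_cr) = (1/0.7)·√(π²×1.09×10^11×1.528×10^-6/3.312×10^5)
L = 3.18 m

L_max ≈ 3.18 m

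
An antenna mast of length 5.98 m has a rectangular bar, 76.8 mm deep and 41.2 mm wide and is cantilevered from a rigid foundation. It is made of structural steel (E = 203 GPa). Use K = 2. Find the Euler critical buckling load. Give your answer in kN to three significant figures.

Buckling occurs about the weak axis: I_min = h·b³/12 with b = 41.2 mm (the shorter side).
I_min = 76.8×41.2³/12 = 4.476×10^5 mm⁴
I = 4.476×10^5 mm⁴ = 4.476×10^-7 m⁴
Effective length L_e = K·L = 2 × 5.98 = 11.96 m
P_cr = π²EI / L_e² = π² × 203×10⁹ × 4.476×10^-7 / 11.96² = 6.269×10^3 N

P_cr ≈ 6.27 kN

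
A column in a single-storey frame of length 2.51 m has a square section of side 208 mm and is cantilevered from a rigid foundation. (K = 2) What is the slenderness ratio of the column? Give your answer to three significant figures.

I = a⁴/12 = 208⁴/12 = 1.560×10^8 mm⁴
A = 4.326×10^4 mm²;  r_min = √(I/A) = √(1.560×10^8/4.326×10^4) = 60.04 mm
L_e = K·L = 2 × 2.51 m = 5.020 m = 5020.0 mm
λ = L_e / r_min = 5020.0 / 60.04 = 83.6

λ ≈ 83.6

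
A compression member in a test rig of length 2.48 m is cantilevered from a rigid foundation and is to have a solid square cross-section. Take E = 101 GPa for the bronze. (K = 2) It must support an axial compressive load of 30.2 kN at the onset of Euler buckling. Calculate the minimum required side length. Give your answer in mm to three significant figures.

a ≈ 54.7 mm

L_e = K·L = 2 × 2.48 = 4.960 m
Required I = P_cr·L_e²/(π²E) = 3.020×10^4 × 4.960² / (π² × 1.01×10^11) = 7.453×10^-7 m⁴
I_req = 7.453×10^5 mm⁴
Solid square: I = a⁴/12  ⇒  a = (12I)^(1/4) = (12×7.453×10^5)^(1/4) = 54.7 mm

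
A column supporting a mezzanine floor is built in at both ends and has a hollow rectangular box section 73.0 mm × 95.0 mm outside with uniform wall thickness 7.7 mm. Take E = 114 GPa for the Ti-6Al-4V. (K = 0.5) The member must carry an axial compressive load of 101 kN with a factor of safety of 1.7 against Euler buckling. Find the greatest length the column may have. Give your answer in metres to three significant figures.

L_max ≈ 6.89 m

Inner dimensions: h_i = 95.0 − 2×7.7 = 79.60 mm, b_i = 73.0 − 2×7.7 = 57.60 mm
Weak-axis I_min = (h_o·b_o³ − h_i·b_i³)/12 with b_o = 73.0, b_i = 57.60 mm (shorter outer/inner sides).
I_min = (95.0×73.0³ − 79.60×57.60³)/12 = 1.812×10^6 mm⁴
I = 1.812×10^-6 m⁴
Required critical load P_cr = n·P = 1.7 × 101 = 171.7 kN = 1.717×10^5 N
From P_cr = π²EI/(K·L)²:  L = (1/K)·√(π²EI/P_cr) = (1/0.5)·√(π²×1.14×10^11×1.812×10^-6/1.717×10^5)
L = 6.89 m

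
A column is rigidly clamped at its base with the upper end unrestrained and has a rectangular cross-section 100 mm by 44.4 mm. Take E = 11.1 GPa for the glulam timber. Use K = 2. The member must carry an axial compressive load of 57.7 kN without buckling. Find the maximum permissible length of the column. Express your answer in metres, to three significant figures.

Buckling occurs about the weak axis: I_min = h·b³/12 with b = 44.4 mm (the shorter side).
I_min = 100×44.4³/12 = 7.294×10^5 mm⁴
I = 7.294×10^-7 m⁴
At the buckling limit P_cr = P = 5.770×10^4 N
From P_cr = π²EI/(K·L)²:  L = (1/K)·√(π²EI/P_cr) = (1/2)·√(π²×1.11×10^10×7.294×10^-7/5.770×10^4)
L = 0.588 m

L_max ≈ 0.588 m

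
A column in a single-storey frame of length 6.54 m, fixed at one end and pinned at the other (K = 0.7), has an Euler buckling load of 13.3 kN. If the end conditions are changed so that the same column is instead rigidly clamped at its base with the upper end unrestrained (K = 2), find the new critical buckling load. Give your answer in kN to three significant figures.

P_cr ∝ 1/K², so P_cr,new = P_cr,old × (K_old/K_new)² = 13.3 × (0.7/2)²
= 13.3 × 0.1225 = 1.63 kN

P_cr ≈ 1.63 kN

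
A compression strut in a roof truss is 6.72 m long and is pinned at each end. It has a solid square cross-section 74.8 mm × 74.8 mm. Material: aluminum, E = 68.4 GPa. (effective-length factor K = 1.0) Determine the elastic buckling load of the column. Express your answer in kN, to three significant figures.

P_cr ≈ 39.0 kN

I = a⁴/12 = 74.8⁴/12 = 2.609×10^6 mm⁴
I = 2.609×10^6 mm⁴ = 2.609×10^-6 m⁴
Effective length L_e = K·L = 1 × 6.72 = 6.720 m
P_cr = π²EI / L_e² = π² × 68.4×10⁹ × 2.609×10^-6 / 6.720² = 3.900×10^4 N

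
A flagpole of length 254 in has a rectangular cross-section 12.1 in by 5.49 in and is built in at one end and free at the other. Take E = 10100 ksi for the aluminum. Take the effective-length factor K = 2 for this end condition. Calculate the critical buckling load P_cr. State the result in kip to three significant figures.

Buckling occurs about the weak axis: I_min = h·b³/12 with b = 5.49 in (the shorter side).
I_min = 12.1×5.49³/12 = 166.8 in⁴
Effective length L_e = K·L = 2 × 254 = 508.0 in
P_cr = π²EI / L_e² = π² × 10100×10³ × 166.8 / 508.0² = 6.445×10^4 lb

P_cr ≈ 64.4 kip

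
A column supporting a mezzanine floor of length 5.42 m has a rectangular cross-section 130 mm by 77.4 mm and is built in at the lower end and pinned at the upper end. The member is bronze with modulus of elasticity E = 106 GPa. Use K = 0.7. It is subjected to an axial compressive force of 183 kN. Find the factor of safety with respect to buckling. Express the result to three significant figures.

n ≈ 2.00

Buckling occurs about the weak axis: I_min = h·b³/12 with b = 77.4 mm (the shorter side).
I_min = 130×77.4³/12 = 5.023×10^6 mm⁴
I = 5.023×10^6 mm⁴ = 5.023×10^-6 m⁴
Effective length L_e = K·L = 0.7 × 5.42 = 3.794 m
P_cr = π²EI / L_e² = π² × 106×10⁹ × 5.023×10^-6 / 3.794² = 3.651×10^5 N
Factor of safety n = P_cr / P = 365.09 / 183 = 2.00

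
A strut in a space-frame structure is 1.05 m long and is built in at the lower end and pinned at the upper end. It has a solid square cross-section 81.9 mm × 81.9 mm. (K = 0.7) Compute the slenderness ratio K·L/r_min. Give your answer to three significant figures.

λ ≈ 31.1

For a square r = a/√12 = 81.9/√12 = 23.64 mm
L_e = K·L = 0.7 × 1.05 m = 0.7350 m = 735.00 mm
λ = L_e / r_min = 735.00 / 23.64 = 31.1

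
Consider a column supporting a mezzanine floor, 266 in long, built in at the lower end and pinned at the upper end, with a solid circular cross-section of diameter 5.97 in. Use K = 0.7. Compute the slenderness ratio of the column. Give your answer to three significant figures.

For a solid circle r = d/4 = 5.97/4 = 1.492 in
L_e = K·L = 0.7 × 266 = 186.2 in
λ = L_e / r_min = 186.20 / 1.492 = 125

λ ≈ 125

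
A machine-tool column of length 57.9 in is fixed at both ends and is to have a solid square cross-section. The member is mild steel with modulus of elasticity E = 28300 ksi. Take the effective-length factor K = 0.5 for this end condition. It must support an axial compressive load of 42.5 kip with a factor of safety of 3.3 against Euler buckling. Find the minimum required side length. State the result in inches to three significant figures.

a ≈ 1.50 in

Required P_cr = n·P = 3.3 × 42.5 = 140.2 kip
L_e = K·L = 0.5 × 57.9 = 28.95 in
Required I = P_cr·L_e²/(π²E) = 1.403×10^5 × 28.95² / (π² × 2.83×10^7) = 0.4208 in⁴
Solid square: I = a⁴/12  ⇒  a = (12I)^(1/4) = (12×0.4208)^(1/4) = 1.50 in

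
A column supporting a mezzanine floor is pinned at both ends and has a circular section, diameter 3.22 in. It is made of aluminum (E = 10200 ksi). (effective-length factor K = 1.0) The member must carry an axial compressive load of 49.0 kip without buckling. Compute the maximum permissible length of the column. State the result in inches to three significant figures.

I = πd⁴/64 = π×3.22⁴/64 = 5.277 in⁴
At the buckling limit P_cr = P = 4.900×10^4 lb
From P_cr = π²EI/(K·L)²:  L = (1/K)·√(π²EI/P_cr) = (1/1)·√(π²×1.02×10^7×5.277/4.900×10^4)
L = 104 in

L_max ≈ 104 in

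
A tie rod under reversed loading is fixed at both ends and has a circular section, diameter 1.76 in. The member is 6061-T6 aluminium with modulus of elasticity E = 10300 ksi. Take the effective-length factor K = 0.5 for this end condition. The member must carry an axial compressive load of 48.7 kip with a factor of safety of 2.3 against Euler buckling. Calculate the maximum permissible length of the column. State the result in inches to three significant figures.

I = πd⁴/64 = π×1.76⁴/64 = 0.4710 in⁴
Required critical load P_cr = n·P = 2.3 × 48.7 = 112.0 kip = 1.120×10^5 lb
From P_cr = π²EI/(K·L)²:  L = (1/K)·√(π²EI/P_cr) = (1/0.5)·√(π²×1.03×10^7×0.4710/1.120×10^5)
L = 41.4 in

L_max ≈ 41.4 in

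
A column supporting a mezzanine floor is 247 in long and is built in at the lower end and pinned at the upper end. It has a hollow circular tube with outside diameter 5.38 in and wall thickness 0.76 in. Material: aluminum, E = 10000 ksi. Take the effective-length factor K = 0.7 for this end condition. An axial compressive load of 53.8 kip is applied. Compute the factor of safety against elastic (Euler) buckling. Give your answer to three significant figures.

n ≈ 1.85

Inner diameter d_i = 5.38 − 2×0.76 = 3.860 in
I = π(d_o⁴ − d_i⁴)/64 = π(5.38⁴ − 3.860⁴)/64 = 30.23 in⁴
Effective length L_e = K·L = 0.7 × 247 = 172.9 in
P_cr = π²EI / L_e² = π² × 10000×10³ × 30.23 / 172.9² = 9.979×10^4 lb
Factor of safety n = P_cr / P = 99.794 / 53.8 = 1.85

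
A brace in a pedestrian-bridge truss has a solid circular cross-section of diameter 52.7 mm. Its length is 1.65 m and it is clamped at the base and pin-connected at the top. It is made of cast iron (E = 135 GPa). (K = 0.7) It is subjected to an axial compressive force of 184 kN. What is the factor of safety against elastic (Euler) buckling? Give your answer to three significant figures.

n ≈ 2.06

I = πd⁴/64 = π×52.7⁴/64 = 3.786×10^5 mm⁴
I = 3.786×10^5 mm⁴ = 3.786×10^-7 m⁴
Effective length L_e = K·L = 0.7 × 1.65 = 1.155 m
P_cr = π²EI / L_e² = π² × 135×10⁹ × 3.786×10^-7 / 1.155² = 3.782×10^5 N
Factor of safety n = P_cr / P = 378.17 / 184 = 2.06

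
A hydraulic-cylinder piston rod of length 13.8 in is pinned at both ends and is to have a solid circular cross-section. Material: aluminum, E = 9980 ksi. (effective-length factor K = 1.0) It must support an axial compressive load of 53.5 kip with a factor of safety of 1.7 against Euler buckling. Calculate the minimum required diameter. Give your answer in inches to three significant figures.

d ≈ 1.38 in

Required P_cr = n·P = 1.7 × 53.5 = 90.95 kip
L_e = K·L = 1 × 13.8 = 13.80 in
Required I = P_cr·L_e²/(π²E) = 9.095×10^4 × 13.80² / (π² × 9.98×10^6) = 0.1758 in⁴
Solid circle: I = πd⁴/64  ⇒  d = (64I/π)^(1/4) = (64×0.1758/π)^(1/4) = 1.38 in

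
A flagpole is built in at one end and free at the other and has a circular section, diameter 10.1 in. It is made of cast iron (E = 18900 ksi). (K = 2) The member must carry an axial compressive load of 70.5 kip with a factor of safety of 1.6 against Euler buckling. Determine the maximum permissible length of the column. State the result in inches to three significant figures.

L_max ≈ 460 in

I = πd⁴/64 = π×10.1⁴/64 = 510.8 in⁴
Required critical load P_cr = n·P = 1.6 × 70.5 = 112.8 kip = 1.128×10^5 lb
From P_cr = π²EI/(K·L)²:  L = (1/K)·√(π²EI/P_cr) = (1/2)·√(π²×1.89×10^7×510.8/1.128×10^5)
L = 460 in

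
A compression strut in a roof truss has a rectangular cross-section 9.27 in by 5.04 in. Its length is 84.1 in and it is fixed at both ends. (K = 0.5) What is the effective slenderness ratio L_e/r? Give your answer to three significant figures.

Buckling occurs about the weak axis: I_min = h·b³/12 with b = 5.04 in (the shorter side).
I_min = 9.27×5.04³/12 = 98.90 in⁴
A = 46.72 in²;  r_min = √(I/A) = √(98.90/46.72) = 1.455 in
L_e = K·L = 0.5 × 84.1 = 42.05 in
λ = L_e / r_min = 42.050 / 1.455 = 28.9

λ ≈ 28.9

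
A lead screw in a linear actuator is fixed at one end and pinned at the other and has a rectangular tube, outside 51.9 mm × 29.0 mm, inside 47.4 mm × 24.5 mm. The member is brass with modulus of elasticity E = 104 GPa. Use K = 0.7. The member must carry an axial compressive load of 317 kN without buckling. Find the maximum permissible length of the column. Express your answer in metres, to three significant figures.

Weak-axis I_min = (h_o·b_o³ − h_i·b_i³)/12 with b_o = 29.0, b_i = 24.50 mm (shorter outer/inner sides).
I_min = (51.9×29.0³ − 47.40×24.50³)/12 = 4.739×10^4 mm⁴
I = 4.739×10^-8 m⁴
At the buckling limit P_cr = P = 3.170×10^5 N
From P_cr = π²EI/(K·L)²:  L = (1/K)·√(π²EI/P_cr) = (1/0.7)·√(π²×1.04×10^11×4.739×10^-8/3.170×10^5)
L = 0.560 m

L_max ≈ 0.560 m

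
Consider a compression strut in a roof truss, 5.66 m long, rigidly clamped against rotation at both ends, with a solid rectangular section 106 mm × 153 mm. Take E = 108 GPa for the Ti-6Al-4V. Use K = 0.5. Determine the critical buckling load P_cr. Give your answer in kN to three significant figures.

P_cr ≈ 2020 kN

Buckling occurs about the weak axis: I_min = h·b³/12 with b = 106 mm (the shorter side).
I_min = 153×106³/12 = 1.519×10^7 mm⁴
I = 1.519×10^7 mm⁴ = 1.519×10^-5 m⁴
Effective length L_e = K·L = 0.5 × 5.66 = 2.830 m
P_cr = π²EI / L_e² = π² × 108×10⁹ × 1.519×10^-5 / 2.830² = 2.021×10^6 N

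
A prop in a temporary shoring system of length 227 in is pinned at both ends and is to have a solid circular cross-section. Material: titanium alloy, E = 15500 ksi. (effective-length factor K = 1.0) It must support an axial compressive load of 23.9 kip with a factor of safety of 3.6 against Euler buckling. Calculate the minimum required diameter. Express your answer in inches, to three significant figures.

Required P_cr = n·P = 3.6 × 23.9 = 86.04 kip
L_e = K·L = 1 × 227 = 227.0 in
Required I = P_cr·L_e²/(π²E) = 8.604×10^4 × 227.0² / (π² × 1.55×10^7) = 28.98 in⁴
Solid circle: I = πd⁴/64  ⇒  d = (64I/π)^(1/4) = (64×28.98/π)^(1/4) = 4.93 in

d ≈ 4.93 in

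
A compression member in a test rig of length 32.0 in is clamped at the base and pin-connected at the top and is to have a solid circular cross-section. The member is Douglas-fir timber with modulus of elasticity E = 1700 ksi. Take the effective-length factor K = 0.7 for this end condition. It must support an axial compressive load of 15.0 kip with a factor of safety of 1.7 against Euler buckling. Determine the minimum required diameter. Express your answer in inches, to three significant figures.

d ≈ 1.99 in

Required P_cr = n·P = 1.7 × 15.0 = 25.50 kip
L_e = K·L = 0.7 × 32.0 = 22.40 in
Required I = P_cr·L_e²/(π²E) = 2.550×10^4 × 22.40² / (π² × 1.70×10^6) = 0.7626 in⁴
Solid circle: I = πd⁴/64  ⇒  d = (64I/π)^(1/4) = (64×0.7626/π)^(1/4) = 1.99 in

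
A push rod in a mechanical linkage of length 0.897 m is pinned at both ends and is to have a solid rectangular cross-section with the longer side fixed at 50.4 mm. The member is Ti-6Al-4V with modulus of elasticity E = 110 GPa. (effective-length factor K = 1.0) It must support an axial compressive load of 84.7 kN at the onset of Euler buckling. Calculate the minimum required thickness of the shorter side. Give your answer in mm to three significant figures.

L_e = K·L = 1 × 0.897 = 0.8970 m
Required I = P_cr·L_e²/(π²E) = 8.470×10^4 × 0.8970² / (π² × 1.10×10^11) = 6.277×10^-8 m⁴
I_req = 6.277×10^4 mm⁴
Rectangle, weak axis: I_min = h·b³/12 with h = 50.4 mm fixed  ⇒  b = (12I/h)^(1/3) = 24.6 mm

b ≈ 24.6 mm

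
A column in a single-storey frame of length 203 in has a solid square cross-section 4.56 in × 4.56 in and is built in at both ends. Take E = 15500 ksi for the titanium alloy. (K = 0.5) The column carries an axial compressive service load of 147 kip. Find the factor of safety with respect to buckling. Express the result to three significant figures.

I = a⁴/12 = 4.56⁴/12 = 36.03 in⁴
Effective length L_e = K·L = 0.5 × 203 = 101.5 in
P_cr = π²EI / L_e² = π² × 15500×10³ × 36.03 / 101.5² = 5.350×10^5 lb
Factor of safety n = P_cr / P = 535.03 / 147 = 3.64

n ≈ 3.64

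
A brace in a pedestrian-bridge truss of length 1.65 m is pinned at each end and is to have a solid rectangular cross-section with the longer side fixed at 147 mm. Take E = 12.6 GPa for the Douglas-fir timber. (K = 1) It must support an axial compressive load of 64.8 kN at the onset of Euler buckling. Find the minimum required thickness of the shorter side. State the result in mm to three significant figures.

b ≈ 48.7 mm

L_e = K·L = 1 × 1.65 = 1.650 m
Required I = P_cr·L_e²/(π²E) = 6.480×10^4 × 1.650² / (π² × 1.26×10^10) = 1.419×10^-6 m⁴
I_req = 1.419×10^6 mm⁴
Rectangle, weak axis: I_min = h·b³/12 with h = 147 mm fixed  ⇒  b = (12I/h)^(1/3) = 48.7 mm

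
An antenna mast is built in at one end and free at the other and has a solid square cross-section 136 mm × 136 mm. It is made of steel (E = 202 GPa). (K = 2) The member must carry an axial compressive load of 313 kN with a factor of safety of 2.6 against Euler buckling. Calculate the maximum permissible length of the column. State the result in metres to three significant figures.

I = a⁴/12 = 136⁴/12 = 2.851×10^7 mm⁴
I = 2.851×10^-5 m⁴
Required critical load P_cr = n·P = 2.6 × 313 = 813.8 kN = 8.138×10^5 N
From P_cr = π²EI/(K·L)²:  L = (1/K)·√(π²EI/P_cr) = (1/2)·√(π²×2.02×10^11×2.851×10^-5/8.138×10^5)
L = 4.18 m

L_max ≈ 4.18 m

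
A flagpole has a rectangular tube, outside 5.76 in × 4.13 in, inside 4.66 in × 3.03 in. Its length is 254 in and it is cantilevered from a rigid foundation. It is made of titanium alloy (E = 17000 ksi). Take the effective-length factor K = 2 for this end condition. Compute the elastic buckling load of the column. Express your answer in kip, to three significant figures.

P_cr ≈ 15.0 kip

Weak-axis I_min = (h_o·b_o³ − h_i·b_i³)/12 with b_o = 4.13, b_i = 3.030 in (shorter outer/inner sides).
I_min = (5.76×4.13³ − 4.660×3.030³)/12 = 23.01 in⁴
Effective length L_e = K·L = 2 × 254 = 508.0 in
P_cr = π²EI / L_e² = π² × 17000×10³ × 23.01 / 508.0² = 1.496×10^4 lb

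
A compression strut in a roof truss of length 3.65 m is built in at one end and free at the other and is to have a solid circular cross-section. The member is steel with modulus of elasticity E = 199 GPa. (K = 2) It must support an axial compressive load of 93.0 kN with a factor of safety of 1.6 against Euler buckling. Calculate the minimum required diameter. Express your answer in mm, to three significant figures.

Required P_cr = n·P = 1.6 × 93.0 = 148.8 kN
L_e = K·L = 2 × 3.65 = 7.300 m
Required I = P_cr·L_e²/(π²E) = 1.488×10^5 × 7.300² / (π² × 1.99×10^11) = 4.037×10^-6 m⁴
I_req = 4.037×10^6 mm⁴
Solid circle: I = πd⁴/64  ⇒  d = (64I/π)^(1/4) = (64×4.037×10^6/π)^(1/4) = 95.2 mm

d ≈ 95.2 mm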